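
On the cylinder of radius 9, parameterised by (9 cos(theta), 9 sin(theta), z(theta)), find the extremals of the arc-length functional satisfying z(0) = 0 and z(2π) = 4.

Parameterise the cylinder of radius R = 9 as
    r(θ) = (9 cos θ, 9 sin θ, z(θ)).
The arc-length element is
    ds = sqrt(81 + (dz/dθ)^2) dθ,
so the Lagrangian is L = sqrt(81 + z'^2).
L depends on z' only, not on z or θ, so ∂L/∂z = 0 and
    ∂L/∂z' = z' / sqrt(81 + z'^2).
The Euler-Lagrange equation gives
    d/dθ( z' / sqrt(81 + z'^2) ) = 0,
so z' is constant. Integrating once:
    z(θ) = a θ + b,
a helix on the cylinder (a straight line when the cylinder is unrolled). The constants a, b are determined by the endpoint conditions.
With endpoint conditions z(0) = 0 and z(2π) = 4: from z(0) = b we get b = 0, and a·2π + 0 = 4 gives a = 2/π, so
    z(θ) = (2/π) θ.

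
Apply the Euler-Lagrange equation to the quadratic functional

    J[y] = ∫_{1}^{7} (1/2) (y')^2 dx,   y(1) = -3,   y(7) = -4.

The Lagrangian is L = (1/2) (y')^2.
Compute ∂L/∂y = 0, ∂L/∂y' = y'.
The Euler-Lagrange equation d/dx(∂L/∂y') − ∂L/∂y = 0 reduces to
    y'' = 0.
Its general solution is
    y(x) = A x + B,
with A, B fixed by the endpoint conditions.
Applying the endpoint conditions y(1) = -3 and y(7) = -4: solve A·1 + B = -3 and A·7 + B = -4. Subtracting gives A(7 − 1) = -4 − -3, so A = -1/6, and B = -3 − A·1 = -17/6. Therefore
    y(x) = (-1/6) x - 17/6.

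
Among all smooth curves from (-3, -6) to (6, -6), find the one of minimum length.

Arc-length functional: J[y] = ∫ sqrt(1 + (y')^2) dx.
Lagrangian L = sqrt(1 + (y')^2) has no explicit y dependence, so ∂L/∂y = 0 and the Euler-Lagrange equation gives
    d/dx( y' / sqrt(1 + (y')^2) ) = 0  ⇒  y' / sqrt(1 + (y')^2) = const.
Hence y' is constant, so y(x) is affine.
Fitting the endpoints (-3, -6) and (6, -6):
    slope m = ((-6) − (-6)) / (6 − (-3)) = 0,
    intercept c = (-6) − m·(-3) = -6.
Extremal: y(x) = -6.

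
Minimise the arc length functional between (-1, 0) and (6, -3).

Arc-length functional: J[y] = ∫ sqrt(1 + (y')^2) dx.
Lagrangian L = sqrt(1 + (y')^2) has no explicit y dependence, so ∂L/∂y = 0 and the Euler-Lagrange equation gives
    d/dx( y' / sqrt(1 + (y')^2) ) = 0  ⇒  y' / sqrt(1 + (y')^2) = const.
Hence y' is constant, so y(x) is affine.
Fitting the endpoints (-1, 0) and (6, -3):
    slope m = ((-3) − 0) / (6 − (-1)) = -3/7,
    intercept c = 0 − m·(-1) = -3/7.
Extremal: y(x) = (-3/7) x - 3/7.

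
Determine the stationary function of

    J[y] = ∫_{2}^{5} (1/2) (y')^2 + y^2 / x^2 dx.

The Lagrangian is L = (1/2) (y')^2 + y^2 / x^2.
Compute ∂L/∂y = 2y/x^2, ∂L/∂y' = y'.
The Euler-Lagrange equation d/dx(∂L/∂y') − ∂L/∂y = 0 reduces to
    y'' − 2/x^2 · y = 0  (x > 0).
Its general solution is
    y(x) = A x^2 + B / x,
with A, B fixed by the endpoint conditions.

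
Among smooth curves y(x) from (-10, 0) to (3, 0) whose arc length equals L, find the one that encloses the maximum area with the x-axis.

Set up the augmented Lagrangian using a multiplier λ for the length constraint:
    F(y, y') = y − λ sqrt(1 + y'^2).
F has no explicit x dependence, so the Beltrami identity yields a first integral
    F − y' ∂F/∂y' = C.
Compute ∂F/∂y' = −λ y' / sqrt(1 + y'^2). Then
    y − λ sqrt(1 + y'^2) + λ y'^2 / sqrt(1 + y'^2) = C
    ⇒  y − λ / sqrt(1 + y'^2) = C.
Solving for y' and integrating gives
    (x − a)^2 + (y − b)^2 = λ^2,
a circular arc of radius λ. The constants a, b are determined by the endpoint conditions y(-10) = y(3) = 0, and λ is fixed implicitly by the length constraint
    ∫_{-10}^{3} sqrt(1 + y'^2) dx = L.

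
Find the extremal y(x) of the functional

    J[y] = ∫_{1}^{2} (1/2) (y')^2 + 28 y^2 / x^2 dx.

The Lagrangian is L = (1/2) (y')^2 + 28 y^2 / x^2.
Compute ∂L/∂y = 56y/x^2, ∂L/∂y' = y'.
The Euler-Lagrange equation d/dx(∂L/∂y') − ∂L/∂y = 0 reduces to
    y'' − 56/x^2 · y = 0  (x > 0).
Its general solution is
    y(x) = A x^8 + B x^(-7),
with A, B fixed by the endpoint conditions.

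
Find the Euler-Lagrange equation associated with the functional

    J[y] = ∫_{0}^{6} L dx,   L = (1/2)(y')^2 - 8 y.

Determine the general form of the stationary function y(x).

The Lagrangian is L = (1/2)(y')^2 - 8 y.
∂L/∂y = -8.
∂L/∂y' = y'.
The Euler-Lagrange equation d/dx(∂L/∂y') − ∂L/∂y = 0 becomes:
    y'' + 8 = 0
General solution: y(x) = -4 x^2 + A x + B, where A and B are arbitrary constants fixed by the endpoint conditions.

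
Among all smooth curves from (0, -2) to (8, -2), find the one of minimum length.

Arc-length functional: J[y] = ∫ sqrt(1 + (y')^2) dx.
Lagrangian L = sqrt(1 + (y')^2) has no explicit y dependence, so ∂L/∂y = 0 and the Euler-Lagrange equation gives
    d/dx( y' / sqrt(1 + (y')^2) ) = 0  ⇒  y' / sqrt(1 + (y')^2) = const.
Hence y' is constant, so y(x) is affine.
Fitting the endpoints (0, -2) and (8, -2):
    slope m = ((-2) − (-2)) / (8 − 0) = 0,
    intercept c = (-2) − m·0 = -2.
Extremal: y(x) = -2.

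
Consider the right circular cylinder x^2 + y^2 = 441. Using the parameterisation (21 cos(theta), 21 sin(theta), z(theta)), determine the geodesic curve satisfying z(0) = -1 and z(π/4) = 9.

Parameterise the cylinder of radius R = 21 as
    r(θ) = (21 cos θ, 21 sin θ, z(θ)).
The arc-length element is
    ds = sqrt(441 + (dz/dθ)^2) dθ,
so the Lagrangian is L = sqrt(441 + z'^2).
L depends on z' only, not on z or θ, so ∂L/∂z = 0 and
    ∂L/∂z' = z' / sqrt(441 + z'^2).
The Euler-Lagrange equation gives
    d/dθ( z' / sqrt(441 + z'^2) ) = 0,
so z' is constant. Integrating once:
    z(θ) = a θ + b,
a helix on the cylinder (a straight line when the cylinder is unrolled). The constants a, b are determined by the endpoint conditions.
With endpoint conditions z(0) = -1 and z(π/4) = 9: from z(0) = b we get b = -1, and a·π/4 + -1 = 9 gives a = 40/π, so
    z(θ) = (40/π) θ − 1.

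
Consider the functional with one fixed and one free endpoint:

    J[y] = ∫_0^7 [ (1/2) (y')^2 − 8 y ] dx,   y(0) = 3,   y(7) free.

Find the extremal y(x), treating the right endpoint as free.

The Lagrangian L = (1/2) (y')^2 − 8 y gives
    ∂L/∂y = −8,   ∂L/∂y' = y'.
Euler-Lagrange: d/dx(y') − (−8) = 0, i.e. y'' + 8 = 0, so
    y(x) = −(8/2) x^2 + C1 x + C2.
Fixed left endpoint y(0) = 3 ⇒ C2 = 3.
The right endpoint x = 7 is free, so the natural (transversality) condition is ∂L/∂y' |_{x=7} = 0, i.e. y'(7) = 0.
Compute y'(x) = −8 x + C1, so y'(7) = −56 + C1 = 0 ⇒ C1 = 56.
Therefore the extremal is
    y(x) = −4 x^2 + 56 x + 3.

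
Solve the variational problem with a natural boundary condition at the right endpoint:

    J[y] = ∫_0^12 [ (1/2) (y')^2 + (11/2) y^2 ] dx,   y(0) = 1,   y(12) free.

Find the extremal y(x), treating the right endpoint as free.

The Lagrangian L = (1/2) (y')^2 + (11/2) y^2 gives
    ∂L/∂y = 11 y,   ∂L/∂y' = y'.
Euler-Lagrange: y'' − 11 y = 0.
With k = sqrt(11), the general solution is
    y(x) = A cosh(sqrt(11) x) + B sinh(sqrt(11) x).
Fixed left endpoint y(0) = 1 ⇒ A = 1.
The right endpoint x = 12 is free, so the natural (transversality) condition is ∂L/∂y' |_{x=12} = 0, i.e. y'(12) = 0.
Compute y'(x) = A k sinh(k x) + B k cosh(k x), so
    y'(12) = A k sinh(k·12) + B k cosh(k·12) = 0
    ⇒ B = −A tanh(k·12) = − tanh(sqrt(11)·12).
Therefore the extremal is
    y(x) = cosh(sqrt(11) x) − tanh(sqrt(11)·12) sinh(sqrt(11) x).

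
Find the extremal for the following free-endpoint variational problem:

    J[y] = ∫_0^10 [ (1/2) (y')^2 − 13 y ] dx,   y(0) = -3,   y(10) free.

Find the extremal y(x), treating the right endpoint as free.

The Lagrangian L = (1/2) (y')^2 − 13 y gives
    ∂L/∂y = −13,   ∂L/∂y' = y'.
Euler-Lagrange: d/dx(y') − (−13) = 0, i.e. y'' + 13 = 0, so
    y(x) = −(13/2) x^2 + C1 x + C2.
Fixed left endpoint y(0) = -3 ⇒ C2 = -3.
The right endpoint x = 10 is free, so the natural (transversality) condition is ∂L/∂y' |_{x=10} = 0, i.e. y'(10) = 0.
Compute y'(x) = −13 x + C1, so y'(10) = −130 + C1 = 0 ⇒ C1 = 130.
Therefore the extremal is
    y(x) = −(13/2) x^2 + 130 x − 3.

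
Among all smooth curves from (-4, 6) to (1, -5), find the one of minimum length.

Arc-length functional: J[y] = ∫ sqrt(1 + (y')^2) dx.
Lagrangian L = sqrt(1 + (y')^2) has no explicit y dependence, so ∂L/∂y = 0 and the Euler-Lagrange equation gives
    d/dx( y' / sqrt(1 + (y')^2) ) = 0  ⇒  y' / sqrt(1 + (y')^2) = const.
Hence y' is constant, so y(x) is affine.
Fitting the endpoints (-4, 6) and (1, -5):
    slope m = ((-5) − 6) / (1 − (-4)) = -11/5,
    intercept c = 6 − m·(-4) = -14/5.
Extremal: y(x) = (-11/5) x - 14/5.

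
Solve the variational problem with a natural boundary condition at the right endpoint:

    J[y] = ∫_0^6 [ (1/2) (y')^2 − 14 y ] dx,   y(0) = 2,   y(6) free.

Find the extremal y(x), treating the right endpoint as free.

The Lagrangian L = (1/2) (y')^2 − 14 y gives
    ∂L/∂y = −14,   ∂L/∂y' = y'.
Euler-Lagrange: d/dx(y') − (−14) = 0, i.e. y'' + 14 = 0, so
    y(x) = −(14/2) x^2 + C1 x + C2.
Fixed left endpoint y(0) = 2 ⇒ C2 = 2.
The right endpoint x = 6 is free, so the natural (transversality) condition is ∂L/∂y' |_{x=6} = 0, i.e. y'(6) = 0.
Compute y'(x) = −14 x + C1, so y'(6) = −84 + C1 = 0 ⇒ C1 = 84.
Therefore the extremal is
    y(x) = −7 x^2 + 84 x + 2.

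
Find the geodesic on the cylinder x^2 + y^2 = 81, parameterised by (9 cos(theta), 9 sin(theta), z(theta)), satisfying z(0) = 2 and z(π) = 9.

Parameterise the cylinder of radius R = 9 as
    r(θ) = (9 cos θ, 9 sin θ, z(θ)).
The arc-length element is
    ds = sqrt(81 + (dz/dθ)^2) dθ,
so the Lagrangian is L = sqrt(81 + z'^2).
L depends on z' only, not on z or θ, so ∂L/∂z = 0 and
    ∂L/∂z' = z' / sqrt(81 + z'^2).
The Euler-Lagrange equation gives
    d/dθ( z' / sqrt(81 + z'^2) ) = 0,
so z' is constant. Integrating once:
    z(θ) = a θ + b,
a helix on the cylinder (a straight line when the cylinder is unrolled). The constants a, b are determined by the endpoint conditions.
With endpoint conditions z(0) = 2 and z(π) = 9: from z(0) = b we get b = 2, and a·π + 2 = 9 gives a = 7/π, so
    z(θ) = (7/π) θ + 2.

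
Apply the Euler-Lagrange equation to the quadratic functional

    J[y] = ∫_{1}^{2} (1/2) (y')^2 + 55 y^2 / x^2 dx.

The Lagrangian is L = (1/2) (y')^2 + 55 y^2 / x^2.
Compute ∂L/∂y = 110y/x^2, ∂L/∂y' = y'.
The Euler-Lagrange equation d/dx(∂L/∂y') − ∂L/∂y = 0 reduces to
    y'' − 110/x^2 · y = 0  (x > 0).
Its general solution is
    y(x) = A x^11 + B x^(-10),
with A, B fixed by the endpoint conditions.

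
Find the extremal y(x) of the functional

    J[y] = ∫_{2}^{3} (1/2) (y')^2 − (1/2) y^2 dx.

The Lagrangian is L = (1/2) (y')^2 − (1/2) y^2.
Compute ∂L/∂y = -y, ∂L/∂y' = y'.
The Euler-Lagrange equation d/dx(∂L/∂y') − ∂L/∂y = 0 reduces to
    y'' + y = 0.
Its general solution is
    y(x) = A sin(x) + B cos(x),
with A, B fixed by the endpoint conditions.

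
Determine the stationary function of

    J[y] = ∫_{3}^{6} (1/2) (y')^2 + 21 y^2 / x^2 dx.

The Lagrangian is L = (1/2) (y')^2 + 21 y^2 / x^2.
Compute ∂L/∂y = 42y/x^2, ∂L/∂y' = y'.
The Euler-Lagrange equation d/dx(∂L/∂y') − ∂L/∂y = 0 reduces to
    y'' − 42/x^2 · y = 0  (x > 0).
Its general solution is
    y(x) = A x^7 + B x^(-6),
with A, B fixed by the endpoint conditions.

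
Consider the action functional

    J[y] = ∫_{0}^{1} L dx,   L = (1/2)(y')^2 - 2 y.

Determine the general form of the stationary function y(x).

The Lagrangian is L = (1/2)(y')^2 - 2 y.
∂L/∂y = -2.
∂L/∂y' = y'.
The Euler-Lagrange equation d/dx(∂L/∂y') − ∂L/∂y = 0 becomes:
    y'' + 2 = 0
General solution: y(x) = -x^2 + A x + B, where A and B are arbitrary constants fixed by the endpoint conditions.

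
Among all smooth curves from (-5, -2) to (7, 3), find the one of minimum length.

Arc-length functional: J[y] = ∫ sqrt(1 + (y')^2) dx.
Lagrangian L = sqrt(1 + (y')^2) has no explicit y dependence, so ∂L/∂y = 0 and the Euler-Lagrange equation gives
    d/dx( y' / sqrt(1 + (y')^2) ) = 0  ⇒  y' / sqrt(1 + (y')^2) = const.
Hence y' is constant, so y(x) is affine.
Fitting the endpoints (-5, -2) and (7, 3):
    slope m = (3 − (-2)) / (7 − (-5)) = 5/12,
    intercept c = (-2) − m·(-5) = 1/12.
Extremal: y(x) = (5/12) x + 1/12.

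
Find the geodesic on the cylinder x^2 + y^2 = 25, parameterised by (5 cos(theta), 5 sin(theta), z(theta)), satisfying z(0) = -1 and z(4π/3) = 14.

Parameterise the cylinder of radius R = 5 as
    r(θ) = (5 cos θ, 5 sin θ, z(θ)).
The arc-length element is
    ds = sqrt(25 + (dz/dθ)^2) dθ,
so the Lagrangian is L = sqrt(25 + z'^2).
L depends on z' only, not on z or θ, so ∂L/∂z = 0 and
    ∂L/∂z' = z' / sqrt(25 + z'^2).
The Euler-Lagrange equation gives
    d/dθ( z' / sqrt(25 + z'^2) ) = 0,
so z' is constant. Integrating once:
    z(θ) = a θ + b,
a helix on the cylinder (a straight line when the cylinder is unrolled). The constants a, b are determined by the endpoint conditions.
With endpoint conditions z(0) = -1 and z(4π/3) = 14: from z(0) = b we get b = -1, and a·4π/3 + -1 = 14 gives a = 45/(4π), so
    z(θ) = (45/(4π)) θ − 1.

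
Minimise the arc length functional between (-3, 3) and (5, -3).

Arc-length functional: J[y] = ∫ sqrt(1 + (y')^2) dx.
Lagrangian L = sqrt(1 + (y')^2) has no explicit y dependence, so ∂L/∂y = 0 and the Euler-Lagrange equation gives
    d/dx( y' / sqrt(1 + (y')^2) ) = 0  ⇒  y' / sqrt(1 + (y')^2) = const.
Hence y' is constant, so y(x) is affine.
Fitting the endpoints (-3, 3) and (5, -3):
    slope m = ((-3) − 3) / (5 − (-3)) = -3/4,
    intercept c = 3 − m·(-3) = 3/4.
Extremal: y(x) = (-3/4) x + 3/4.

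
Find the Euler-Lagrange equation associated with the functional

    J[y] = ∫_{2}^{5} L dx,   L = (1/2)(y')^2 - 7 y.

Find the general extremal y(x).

The Lagrangian is L = (1/2)(y')^2 - 7 y.
∂L/∂y = -7.
∂L/∂y' = y'.
The Euler-Lagrange equation d/dx(∂L/∂y') − ∂L/∂y = 0 becomes:
    y'' + 7 = 0
General solution: y(x) = -(7/2) x^2 + A x + B, where A and B are arbitrary constants fixed by the endpoint conditions.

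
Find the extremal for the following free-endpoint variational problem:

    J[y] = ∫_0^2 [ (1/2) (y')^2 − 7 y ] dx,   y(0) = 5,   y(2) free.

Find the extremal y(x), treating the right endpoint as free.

The Lagrangian L = (1/2) (y')^2 − 7 y gives
    ∂L/∂y = −7,   ∂L/∂y' = y'.
Euler-Lagrange: d/dx(y') − (−7) = 0, i.e. y'' + 7 = 0, so
    y(x) = −(7/2) x^2 + C1 x + C2.
Fixed left endpoint y(0) = 5 ⇒ C2 = 5.
The right endpoint x = 2 is free, so the natural (transversality) condition is ∂L/∂y' |_{x=2} = 0, i.e. y'(2) = 0.
Compute y'(x) = −7 x + C1, so y'(2) = −14 + C1 = 0 ⇒ C1 = 14.
Therefore the extremal is
    y(x) = −(7/2) x^2 + 14 x + 5.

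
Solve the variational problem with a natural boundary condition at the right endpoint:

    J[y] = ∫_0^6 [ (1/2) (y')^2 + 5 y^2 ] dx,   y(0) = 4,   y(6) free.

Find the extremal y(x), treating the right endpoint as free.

The Lagrangian L = (1/2) (y')^2 + 5 y^2 gives
    ∂L/∂y = 10 y,   ∂L/∂y' = y'.
Euler-Lagrange: y'' − 10 y = 0.
With k = sqrt(10), the general solution is
    y(x) = A cosh(sqrt(10) x) + B sinh(sqrt(10) x).
Fixed left endpoint y(0) = 4 ⇒ A = 4.
The right endpoint x = 6 is free, so the natural (transversality) condition is ∂L/∂y' |_{x=6} = 0, i.e. y'(6) = 0.
Compute y'(x) = A k sinh(k x) + B k cosh(k x), so
    y'(6) = A k sinh(k·6) + B k cosh(k·6) = 0
    ⇒ B = −A tanh(k·6) = − 4 tanh(sqrt(10)·6).
Therefore the extremal is
    y(x) = 4 cosh(sqrt(10) x) − 4 tanh(sqrt(10)·6) sinh(sqrt(10) x).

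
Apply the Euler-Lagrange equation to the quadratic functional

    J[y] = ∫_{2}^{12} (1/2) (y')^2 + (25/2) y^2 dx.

The Lagrangian is L = (1/2) (y')^2 + (25/2) y^2.
Compute ∂L/∂y = 25y, ∂L/∂y' = y'.
The Euler-Lagrange equation d/dx(∂L/∂y') − ∂L/∂y = 0 reduces to
    y'' − 25 y = 0.
Its general solution is
    y(x) = A e^(5x) + B e^(−5x),
with A, B fixed by the endpoint conditions.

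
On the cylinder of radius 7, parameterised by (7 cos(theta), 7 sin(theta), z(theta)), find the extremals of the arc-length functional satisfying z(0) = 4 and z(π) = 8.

Parameterise the cylinder of radius R = 7 as
    r(θ) = (7 cos θ, 7 sin θ, z(θ)).
The arc-length element is
    ds = sqrt(49 + (dz/dθ)^2) dθ,
so the Lagrangian is L = sqrt(49 + z'^2).
L depends on z' only, not on z or θ, so ∂L/∂z = 0 and
    ∂L/∂z' = z' / sqrt(49 + z'^2).
The Euler-Lagrange equation gives
    d/dθ( z' / sqrt(49 + z'^2) ) = 0,
so z' is constant. Integrating once:
    z(θ) = a θ + b,
a helix on the cylinder (a straight line when the cylinder is unrolled). The constants a, b are determined by the endpoint conditions.
With endpoint conditions z(0) = 4 and z(π) = 8: from z(0) = b we get b = 4, and a·π + 4 = 8 gives a = 4/π, so
    z(θ) = (4/π) θ + 4.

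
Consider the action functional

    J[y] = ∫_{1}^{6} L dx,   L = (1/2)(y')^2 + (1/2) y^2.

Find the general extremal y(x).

The Lagrangian is L = (1/2)(y')^2 + (1/2) y^2.
∂L/∂y = y.
∂L/∂y' = y'.
The Euler-Lagrange equation d/dx(∂L/∂y') − ∂L/∂y = 0 becomes:
    y'' - y = 0
General solution: y(x) = A e^x + B e^(-x), where A and B are arbitrary constants fixed by the endpoint conditions.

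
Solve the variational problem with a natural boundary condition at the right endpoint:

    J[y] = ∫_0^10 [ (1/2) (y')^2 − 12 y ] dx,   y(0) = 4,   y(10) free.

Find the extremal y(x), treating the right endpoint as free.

The Lagrangian L = (1/2) (y')^2 − 12 y gives
    ∂L/∂y = −12,   ∂L/∂y' = y'.
Euler-Lagrange: d/dx(y') − (−12) = 0, i.e. y'' + 12 = 0, so
    y(x) = −(12/2) x^2 + C1 x + C2.
Fixed left endpoint y(0) = 4 ⇒ C2 = 4.
The right endpoint x = 10 is free, so the natural (transversality) condition is ∂L/∂y' |_{x=10} = 0, i.e. y'(10) = 0.
Compute y'(x) = −12 x + C1, so y'(10) = −120 + C1 = 0 ⇒ C1 = 120.
Therefore the extremal is
    y(x) = −6 x^2 + 120 x + 4.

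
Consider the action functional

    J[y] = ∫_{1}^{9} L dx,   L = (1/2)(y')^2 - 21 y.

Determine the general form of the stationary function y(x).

The Lagrangian is L = (1/2)(y')^2 - 21 y.
∂L/∂y = -21.
∂L/∂y' = y'.
The Euler-Lagrange equation d/dx(∂L/∂y') − ∂L/∂y = 0 becomes:
    y'' + 21 = 0
General solution: y(x) = -(21/2) x^2 + A x + B, where A and B are arbitrary constants fixed by the endpoint conditions.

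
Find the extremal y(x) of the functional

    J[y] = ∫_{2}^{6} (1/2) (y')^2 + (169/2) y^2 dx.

The Lagrangian is L = (1/2) (y')^2 + (169/2) y^2.
Compute ∂L/∂y = 169y, ∂L/∂y' = y'.
The Euler-Lagrange equation d/dx(∂L/∂y') − ∂L/∂y = 0 reduces to
    y'' − 169 y = 0.
Its general solution is
    y(x) = A e^(13x) + B e^(−13x),
with A, B fixed by the endpoint conditions.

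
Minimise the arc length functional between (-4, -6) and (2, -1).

Arc-length functional: J[y] = ∫ sqrt(1 + (y')^2) dx.
Lagrangian L = sqrt(1 + (y')^2) has no explicit y dependence, so ∂L/∂y = 0 and the Euler-Lagrange equation gives
    d/dx( y' / sqrt(1 + (y')^2) ) = 0  ⇒  y' / sqrt(1 + (y')^2) = const.
Hence y' is constant, so y(x) is affine.
Fitting the endpoints (-4, -6) and (2, -1):
    slope m = ((-1) − (-6)) / (2 − (-4)) = 5/6,
    intercept c = (-6) − m·(-4) = -8/3.
Extremal: y(x) = (5/6) x - 8/3.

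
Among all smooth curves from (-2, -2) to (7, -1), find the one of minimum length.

Arc-length functional: J[y] = ∫ sqrt(1 + (y')^2) dx.
Lagrangian L = sqrt(1 + (y')^2) has no explicit y dependence, so ∂L/∂y = 0 and the Euler-Lagrange equation gives
    d/dx( y' / sqrt(1 + (y')^2) ) = 0  ⇒  y' / sqrt(1 + (y')^2) = const.
Hence y' is constant, so y(x) is affine.
Fitting the endpoints (-2, -2) and (7, -1):
    slope m = ((-1) − (-2)) / (7 − (-2)) = 1/9,
    intercept c = (-2) − m·(-2) = -16/9.
Extremal: y(x) = (1/9) x - 16/9.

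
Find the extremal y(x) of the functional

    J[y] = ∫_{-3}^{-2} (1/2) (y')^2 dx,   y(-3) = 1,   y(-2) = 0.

The Lagrangian is L = (1/2) (y')^2.
Compute ∂L/∂y = 0, ∂L/∂y' = y'.
The Euler-Lagrange equation d/dx(∂L/∂y') − ∂L/∂y = 0 reduces to
    y'' = 0.
Its general solution is
    y(x) = A x + B,
with A, B fixed by the endpoint conditions.
Applying the endpoint conditions y(-3) = 1 and y(-2) = 0: solve A·-3 + B = 1 and A·-2 + B = 0. Subtracting gives A(-2 − -3) = 0 − 1, so A = -1, and B = 1 − A·-3 = -2. Therefore
    y(x) = -x - 2.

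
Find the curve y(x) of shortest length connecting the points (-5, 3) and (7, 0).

Arc-length functional: J[y] = ∫ sqrt(1 + (y')^2) dx.
Lagrangian L = sqrt(1 + (y')^2) has no explicit y dependence, so ∂L/∂y = 0 and the Euler-Lagrange equation gives
    d/dx( y' / sqrt(1 + (y')^2) ) = 0  ⇒  y' / sqrt(1 + (y')^2) = const.
Hence y' is constant, so y(x) is affine.
Fitting the endpoints (-5, 3) and (7, 0):
    slope m = (0 − 3) / (7 − (-5)) = -1/4,
    intercept c = 3 − m·(-5) = 7/4.
Extremal: y(x) = (-1/4) x + 7/4.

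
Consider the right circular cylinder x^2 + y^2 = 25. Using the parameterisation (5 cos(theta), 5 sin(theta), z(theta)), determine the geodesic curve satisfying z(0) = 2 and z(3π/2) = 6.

Parameterise the cylinder of radius R = 5 as
    r(θ) = (5 cos θ, 5 sin θ, z(θ)).
The arc-length element is
    ds = sqrt(25 + (dz/dθ)^2) dθ,
so the Lagrangian is L = sqrt(25 + z'^2).
L depends on z' only, not on z or θ, so ∂L/∂z = 0 and
    ∂L/∂z' = z' / sqrt(25 + z'^2).
The Euler-Lagrange equation gives
    d/dθ( z' / sqrt(25 + z'^2) ) = 0,
so z' is constant. Integrating once:
    z(θ) = a θ + b,
a helix on the cylinder (a straight line when the cylinder is unrolled). The constants a, b are determined by the endpoint conditions.
With endpoint conditions z(0) = 2 and z(3π/2) = 6: from z(0) = b we get b = 2, and a·3π/2 + 2 = 6 gives a = 8/(3π), so
    z(θ) = (8/(3π)) θ + 2.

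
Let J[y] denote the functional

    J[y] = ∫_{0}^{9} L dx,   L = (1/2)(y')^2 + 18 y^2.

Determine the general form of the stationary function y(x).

The Lagrangian is L = (1/2)(y')^2 + 18 y^2.
∂L/∂y = 36y.
∂L/∂y' = y'.
The Euler-Lagrange equation d/dx(∂L/∂y') − ∂L/∂y = 0 becomes:
    y'' - 36 y = 0
General solution: y(x) = A e^(6x) + B e^(-6x), where A and B are arbitrary constants fixed by the endpoint conditions.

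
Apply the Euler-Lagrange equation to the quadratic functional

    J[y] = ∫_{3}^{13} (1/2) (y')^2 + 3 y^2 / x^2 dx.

The Lagrangian is L = (1/2) (y')^2 + 3 y^2 / x^2.
Compute ∂L/∂y = 6y/x^2, ∂L/∂y' = y'.
The Euler-Lagrange equation d/dx(∂L/∂y') − ∂L/∂y = 0 reduces to
    y'' − 6/x^2 · y = 0  (x > 0).
Its general solution is
    y(x) = A x^3 + B x^(-2),
with A, B fixed by the endpoint conditions.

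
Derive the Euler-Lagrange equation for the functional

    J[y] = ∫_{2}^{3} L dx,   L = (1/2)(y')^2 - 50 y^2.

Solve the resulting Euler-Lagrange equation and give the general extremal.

The Lagrangian is L = (1/2)(y')^2 - 50 y^2.
∂L/∂y = -100y.
∂L/∂y' = y'.
The Euler-Lagrange equation d/dx(∂L/∂y') − ∂L/∂y = 0 becomes:
    y'' + 100 y = 0
General solution: y(x) = A sin(10x) + B cos(10x), where A and B are arbitrary constants fixed by the endpoint conditions.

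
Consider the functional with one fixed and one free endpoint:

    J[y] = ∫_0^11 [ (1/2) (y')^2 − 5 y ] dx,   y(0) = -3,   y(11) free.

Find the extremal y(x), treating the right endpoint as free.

The Lagrangian L = (1/2) (y')^2 − 5 y gives
    ∂L/∂y = −5,   ∂L/∂y' = y'.
Euler-Lagrange: d/dx(y') − (−5) = 0, i.e. y'' + 5 = 0, so
    y(x) = −(5/2) x^2 + C1 x + C2.
Fixed left endpoint y(0) = -3 ⇒ C2 = -3.
The right endpoint x = 11 is free, so the natural (transversality) condition is ∂L/∂y' |_{x=11} = 0, i.e. y'(11) = 0.
Compute y'(x) = −5 x + C1, so y'(11) = −55 + C1 = 0 ⇒ C1 = 55.
Therefore the extremal is
    y(x) = −(5/2) x^2 + 55 x − 3.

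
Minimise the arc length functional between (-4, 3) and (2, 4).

Arc-length functional: J[y] = ∫ sqrt(1 + (y')^2) dx.
Lagrangian L = sqrt(1 + (y')^2) has no explicit y dependence, so ∂L/∂y = 0 and the Euler-Lagrange equation gives
    d/dx( y' / sqrt(1 + (y')^2) ) = 0  ⇒  y' / sqrt(1 + (y')^2) = const.
Hence y' is constant, so y(x) is affine.
Fitting the endpoints (-4, 3) and (2, 4):
    slope m = (4 − 3) / (2 − (-4)) = 1/6,
    intercept c = 3 − m·(-4) = 11/3.
Extremal: y(x) = (1/6) x + 11/3.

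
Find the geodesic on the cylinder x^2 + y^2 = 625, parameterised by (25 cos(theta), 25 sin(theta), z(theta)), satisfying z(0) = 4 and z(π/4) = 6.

Parameterise the cylinder of radius R = 25 as
    r(θ) = (25 cos θ, 25 sin θ, z(θ)).
The arc-length element is
    ds = sqrt(625 + (dz/dθ)^2) dθ,
so the Lagrangian is L = sqrt(625 + z'^2).
L depends on z' only, not on z or θ, so ∂L/∂z = 0 and
    ∂L/∂z' = z' / sqrt(625 + z'^2).
The Euler-Lagrange equation gives
    d/dθ( z' / sqrt(625 + z'^2) ) = 0,
so z' is constant. Integrating once:
    z(θ) = a θ + b,
a helix on the cylinder (a straight line when the cylinder is unrolled). The constants a, b are determined by the endpoint conditions.
With endpoint conditions z(0) = 4 and z(π/4) = 6: from z(0) = b we get b = 4, and a·π/4 + 4 = 6 gives a = 8/π, so
    z(θ) = (8/π) θ + 4.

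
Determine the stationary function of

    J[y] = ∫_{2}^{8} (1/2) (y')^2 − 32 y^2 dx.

The Lagrangian is L = (1/2) (y')^2 − 32 y^2.
Compute ∂L/∂y = -64y, ∂L/∂y' = y'.
The Euler-Lagrange equation d/dx(∂L/∂y') − ∂L/∂y = 0 reduces to
    y'' + 64 y = 0.
Its general solution is
    y(x) = A sin(8x) + B cos(8x),
with A, B fixed by the endpoint conditions.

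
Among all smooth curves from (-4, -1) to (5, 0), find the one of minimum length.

Arc-length functional: J[y] = ∫ sqrt(1 + (y')^2) dx.
Lagrangian L = sqrt(1 + (y')^2) has no explicit y dependence, so ∂L/∂y = 0 and the Euler-Lagrange equation gives
    d/dx( y' / sqrt(1 + (y')^2) ) = 0  ⇒  y' / sqrt(1 + (y')^2) = const.
Hence y' is constant, so y(x) is affine.
Fitting the endpoints (-4, -1) and (5, 0):
    slope m = (0 − (-1)) / (5 − (-4)) = 1/9,
    intercept c = (-1) − m·(-4) = -5/9.
Extremal: y(x) = (1/9) x - 5/9.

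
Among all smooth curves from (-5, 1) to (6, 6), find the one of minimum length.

Arc-length functional: J[y] = ∫ sqrt(1 + (y')^2) dx.
Lagrangian L = sqrt(1 + (y')^2) has no explicit y dependence, so ∂L/∂y = 0 and the Euler-Lagrange equation gives
    d/dx( y' / sqrt(1 + (y')^2) ) = 0  ⇒  y' / sqrt(1 + (y')^2) = const.
Hence y' is constant, so y(x) is affine.
Fitting the endpoints (-5, 1) and (6, 6):
    slope m = (6 − 1) / (6 − (-5)) = 5/11,
    intercept c = 1 − m·(-5) = 36/11.
Extremal: y(x) = (5/11) x + 36/11.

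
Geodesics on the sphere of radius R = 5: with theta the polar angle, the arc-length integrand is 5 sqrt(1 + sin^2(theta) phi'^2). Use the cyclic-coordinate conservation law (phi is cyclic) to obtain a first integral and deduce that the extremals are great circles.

On the sphere of radius R = 5 with spherical coordinates (θ, φ), the induced metric is
    ds^2 = 25(dθ^2 + sin^2(θ) dφ^2).
Parameterise by θ; the arc-length functional is
    J[φ] = ∫ 5 sqrt(1 + sin^2(θ) (dφ/dθ)^2) dθ,
so L = 5 sqrt(1 + sin^2(θ) φ'^2). Compute
    ∂L/∂φ = 0  (L has no explicit φ dependence),
    ∂L/∂φ' = 5 sin^2(θ) φ' / sqrt(1 + sin^2(θ) φ'^2).
Since ∂L/∂φ = 0, the Euler-Lagrange equation
    d/dθ(∂L/∂φ') − ∂L/∂φ = 0
reduces to d/dθ(∂L/∂φ') = 0, i.e. the momentum conjugate to φ is conserved:
    5 sin^2(θ) φ' / sqrt(1 + sin^2(θ) φ'^2) = C.
The overall factor of 5 is constant, so dividing through gives Clairaut's relation sin^2(θ) φ' / sqrt(1 + sin^2(θ) φ'^2) = C' (with C' = C/5). Solving for φ' and integrating gives the great-circle family
    cot(θ) = A cos(φ − φ_0),
i.e. the intersection of the sphere with a plane through the origin. The two constants A and φ_0 (equivalently C and one phase) are fixed by the two endpoint conditions.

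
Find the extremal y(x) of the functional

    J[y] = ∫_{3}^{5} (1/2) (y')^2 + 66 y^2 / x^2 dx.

The Lagrangian is L = (1/2) (y')^2 + 66 y^2 / x^2.
Compute ∂L/∂y = 132y/x^2, ∂L/∂y' = y'.
The Euler-Lagrange equation d/dx(∂L/∂y') − ∂L/∂y = 0 reduces to
    y'' − 132/x^2 · y = 0  (x > 0).
Its general solution is
    y(x) = A x^12 + B x^(-11),
with A, B fixed by the endpoint conditions.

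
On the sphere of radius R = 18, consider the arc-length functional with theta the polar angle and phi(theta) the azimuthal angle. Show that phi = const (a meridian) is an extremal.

On the sphere of radius R = 18 with spherical coordinates (θ, φ), the induced metric is
    ds^2 = 324(dθ^2 + sin^2(θ) dφ^2).
Using θ as the parameter, the arc-length functional becomes
    J[φ] = ∫ 18 sqrt(1 + sin^2(θ) (dφ/dθ)^2) dθ.
So L = 18 sqrt(1 + sin^2(θ) φ'^2). Compute
    ∂L/∂φ = 0  (L has no explicit φ dependence),
    ∂L/∂φ' = 18 sin^2(θ) φ' / sqrt(1 + sin^2(θ) φ'^2).
For the candidate φ(θ) = c (constant), φ' = 0, so ∂L/∂φ' evaluated along the candidate vanishes, and ∂L/∂φ is identically zero. Hence
    d/dθ(∂L/∂φ') − ∂L/∂φ = 0
is satisfied. Therefore meridians φ = const are extremals of arc length — they are geodesics on the sphere.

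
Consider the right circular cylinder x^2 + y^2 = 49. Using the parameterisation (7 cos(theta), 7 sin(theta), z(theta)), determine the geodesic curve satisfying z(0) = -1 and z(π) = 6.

Parameterise the cylinder of radius R = 7 as
    r(θ) = (7 cos θ, 7 sin θ, z(θ)).
The arc-length element is
    ds = sqrt(49 + (dz/dθ)^2) dθ,
so the Lagrangian is L = sqrt(49 + z'^2).
L depends on z' only, not on z or θ, so ∂L/∂z = 0 and
    ∂L/∂z' = z' / sqrt(49 + z'^2).
The Euler-Lagrange equation gives
    d/dθ( z' / sqrt(49 + z'^2) ) = 0,
so z' is constant. Integrating once:
    z(θ) = a θ + b,
a helix on the cylinder (a straight line when the cylinder is unrolled). The constants a, b are determined by the endpoint conditions.
With endpoint conditions z(0) = -1 and z(π) = 6: from z(0) = b we get b = -1, and a·π + -1 = 6 gives a = 7/π, so
    z(θ) = (7/π) θ − 1.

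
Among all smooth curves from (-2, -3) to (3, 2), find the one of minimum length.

Arc-length functional: J[y] = ∫ sqrt(1 + (y')^2) dx.
Lagrangian L = sqrt(1 + (y')^2) has no explicit y dependence, so ∂L/∂y = 0 and the Euler-Lagrange equation gives
    d/dx( y' / sqrt(1 + (y')^2) ) = 0  ⇒  y' / sqrt(1 + (y')^2) = const.
Hence y' is constant, so y(x) is affine.
Fitting the endpoints (-2, -3) and (3, 2):
    slope m = (2 − (-3)) / (3 − (-2)) = 1,
    intercept c = (-3) − m·(-2) = -1.
Extremal: y(x) = x - 1.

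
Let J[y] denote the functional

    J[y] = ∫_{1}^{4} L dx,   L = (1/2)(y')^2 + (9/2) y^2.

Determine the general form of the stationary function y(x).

The Lagrangian is L = (1/2)(y')^2 + (9/2) y^2.
∂L/∂y = 9y.
∂L/∂y' = y'.
The Euler-Lagrange equation d/dx(∂L/∂y') − ∂L/∂y = 0 becomes:
    y'' - 9 y = 0
General solution: y(x) = A e^(3x) + B e^(-3x), where A and B are arbitrary constants fixed by the endpoint conditions.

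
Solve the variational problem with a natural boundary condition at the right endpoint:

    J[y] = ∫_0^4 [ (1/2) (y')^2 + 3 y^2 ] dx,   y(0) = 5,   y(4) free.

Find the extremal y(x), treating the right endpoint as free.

The Lagrangian L = (1/2) (y')^2 + 3 y^2 gives
    ∂L/∂y = 6 y,   ∂L/∂y' = y'.
Euler-Lagrange: y'' − 6 y = 0.
With k = sqrt(6), the general solution is
    y(x) = A cosh(sqrt(6) x) + B sinh(sqrt(6) x).
Fixed left endpoint y(0) = 5 ⇒ A = 5.
The right endpoint x = 4 is free, so the natural (transversality) condition is ∂L/∂y' |_{x=4} = 0, i.e. y'(4) = 0.
Compute y'(x) = A k sinh(k x) + B k cosh(k x), so
    y'(4) = A k sinh(k·4) + B k cosh(k·4) = 0
    ⇒ B = −A tanh(k·4) = − 5 tanh(sqrt(6)·4).
Therefore the extremal is
    y(x) = 5 cosh(sqrt(6) x) − 5 tanh(sqrt(6)·4) sinh(sqrt(6) x).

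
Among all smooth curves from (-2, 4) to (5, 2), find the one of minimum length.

Arc-length functional: J[y] = ∫ sqrt(1 + (y')^2) dx.
Lagrangian L = sqrt(1 + (y')^2) has no explicit y dependence, so ∂L/∂y = 0 and the Euler-Lagrange equation gives
    d/dx( y' / sqrt(1 + (y')^2) ) = 0  ⇒  y' / sqrt(1 + (y')^2) = const.
Hence y' is constant, so y(x) is affine.
Fitting the endpoints (-2, 4) and (5, 2):
    slope m = (2 − 4) / (5 − (-2)) = -2/7,
    intercept c = 4 − m·(-2) = 24/7.
Extremal: y(x) = (-2/7) x + 24/7.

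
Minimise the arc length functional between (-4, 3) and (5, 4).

Arc-length functional: J[y] = ∫ sqrt(1 + (y')^2) dx.
Lagrangian L = sqrt(1 + (y')^2) has no explicit y dependence, so ∂L/∂y = 0 and the Euler-Lagrange equation gives
    d/dx( y' / sqrt(1 + (y')^2) ) = 0  ⇒  y' / sqrt(1 + (y')^2) = const.
Hence y' is constant, so y(x) is affine.
Fitting the endpoints (-4, 3) and (5, 4):
    slope m = (4 − 3) / (5 − (-4)) = 1/9,
    intercept c = 3 − m·(-4) = 31/9.
Extremal: y(x) = (1/9) x + 31/9.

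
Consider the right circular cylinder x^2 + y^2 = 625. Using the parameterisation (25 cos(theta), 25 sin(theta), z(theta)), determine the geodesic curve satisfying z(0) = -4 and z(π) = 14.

Parameterise the cylinder of radius R = 25 as
    r(θ) = (25 cos θ, 25 sin θ, z(θ)).
The arc-length element is
    ds = sqrt(625 + (dz/dθ)^2) dθ,
so the Lagrangian is L = sqrt(625 + z'^2).
L depends on z' only, not on z or θ, so ∂L/∂z = 0 and
    ∂L/∂z' = z' / sqrt(625 + z'^2).
The Euler-Lagrange equation gives
    d/dθ( z' / sqrt(625 + z'^2) ) = 0,
so z' is constant. Integrating once:
    z(θ) = a θ + b,
a helix on the cylinder (a straight line when the cylinder is unrolled). The constants a, b are determined by the endpoint conditions.
With endpoint conditions z(0) = -4 and z(π) = 14: from z(0) = b we get b = -4, and a·π + -4 = 14 gives a = 18/π, so
    z(θ) = (18/π) θ − 4.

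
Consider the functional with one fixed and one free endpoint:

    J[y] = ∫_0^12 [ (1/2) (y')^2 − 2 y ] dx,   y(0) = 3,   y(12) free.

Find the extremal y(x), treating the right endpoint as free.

The Lagrangian L = (1/2) (y')^2 − 2 y gives
    ∂L/∂y = −2,   ∂L/∂y' = y'.
Euler-Lagrange: d/dx(y') − (−2) = 0, i.e. y'' + 2 = 0, so
    y(x) = −(2/2) x^2 + C1 x + C2.
Fixed left endpoint y(0) = 3 ⇒ C2 = 3.
The right endpoint x = 12 is free, so the natural (transversality) condition is ∂L/∂y' |_{x=12} = 0, i.e. y'(12) = 0.
Compute y'(x) = −2 x + C1, so y'(12) = −24 + C1 = 0 ⇒ C1 = 24.
Therefore the extremal is
    y(x) = −x^2 + 24 x + 3.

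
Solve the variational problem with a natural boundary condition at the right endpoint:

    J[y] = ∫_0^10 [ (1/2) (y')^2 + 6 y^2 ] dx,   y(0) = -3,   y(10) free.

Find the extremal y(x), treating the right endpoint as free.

The Lagrangian L = (1/2) (y')^2 + 6 y^2 gives
    ∂L/∂y = 12 y,   ∂L/∂y' = y'.
Euler-Lagrange: y'' − 12 y = 0.
With k = sqrt(12), the general solution is
    y(x) = A cosh(sqrt(12) x) + B sinh(sqrt(12) x).
Fixed left endpoint y(0) = -3 ⇒ A = -3.
The right endpoint x = 10 is free, so the natural (transversality) condition is ∂L/∂y' |_{x=10} = 0, i.e. y'(10) = 0.
Compute y'(x) = A k sinh(k x) + B k cosh(k x), so
    y'(10) = A k sinh(k·10) + B k cosh(k·10) = 0
    ⇒ B = −A tanh(k·10) = 3 tanh(sqrt(12)·10).
Therefore the extremal is
    y(x) = −3 cosh(sqrt(12) x) + 3 tanh(sqrt(12)·10) sinh(sqrt(12) x).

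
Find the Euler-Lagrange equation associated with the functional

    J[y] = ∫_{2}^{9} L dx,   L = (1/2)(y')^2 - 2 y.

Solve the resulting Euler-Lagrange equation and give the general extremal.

The Lagrangian is L = (1/2)(y')^2 - 2 y.
∂L/∂y = -2.
∂L/∂y' = y'.
The Euler-Lagrange equation d/dx(∂L/∂y') − ∂L/∂y = 0 becomes:
    y'' + 2 = 0
General solution: y(x) = -x^2 + A x + B, where A and B are arbitrary constants fixed by the endpoint conditions.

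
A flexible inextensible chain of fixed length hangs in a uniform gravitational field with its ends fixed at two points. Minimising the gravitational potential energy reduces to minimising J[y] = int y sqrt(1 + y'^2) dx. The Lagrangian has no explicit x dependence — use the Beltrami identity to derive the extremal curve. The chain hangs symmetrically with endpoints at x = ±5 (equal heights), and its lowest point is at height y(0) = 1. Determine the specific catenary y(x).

The Lagrangian L(y, y') = y sqrt(1 + y'^2) has no explicit x dependence, so the Beltrami identity applies:
    L − y' ∂L/∂y' = C.
Compute ∂L/∂y' = y · y' / sqrt(1 + y'^2). Then
    L − y' ∂L/∂y'
    = y sqrt(1 + y'^2) − y · y'^2 / sqrt(1 + y'^2)
    = y (1 + y'^2 − y'^2) / sqrt(1 + y'^2)
    = y / sqrt(1 + y'^2) = C.
Squaring gives y^2 = C^2 (1 + y'^2), i.e.
    y'^2 = y^2 / C^2 − 1.
Separating variables,
    dy / sqrt(y^2 − C^2) = dx / C,
and integrating gives arccosh(y / C) = (x − a)/C, so
    y(x) = C cosh((x − a)/C),
the catenary. The constants C and a are fixed by the two endpoint conditions (and, for the hanging-chain problem, the length constraint selects C).
Now fit the given data. The endpoints x = ±5 are symmetric at equal height, so the catenary is even about its minimum: a = 0 and y(x) = C cosh(x/C). The lowest point is y(0) = C cosh(0) = C, and we are told y(0) = 1, so C = 1. Therefore
    y(x) = cosh(x),
and at the endpoints
    y(±5) = cosh(5).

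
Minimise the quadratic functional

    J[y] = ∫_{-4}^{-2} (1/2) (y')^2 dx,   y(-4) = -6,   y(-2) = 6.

The Lagrangian is L = (1/2) (y')^2.
Compute ∂L/∂y = 0, ∂L/∂y' = y'.
The Euler-Lagrange equation d/dx(∂L/∂y') − ∂L/∂y = 0 reduces to
    y'' = 0.
Its general solution is
    y(x) = A x + B,
with A, B fixed by the endpoint conditions.
Applying the endpoint conditions y(-4) = -6 and y(-2) = 6: solve A·-4 + B = -6 and A·-2 + B = 6. Subtracting gives A(-2 − -4) = 6 − -6, so A = 6, and B = -6 − A·-4 = 18. Therefore
    y(x) = 6 x + 18.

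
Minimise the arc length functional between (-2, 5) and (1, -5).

Arc-length functional: J[y] = ∫ sqrt(1 + (y')^2) dx.
Lagrangian L = sqrt(1 + (y')^2) has no explicit y dependence, so ∂L/∂y = 0 and the Euler-Lagrange equation gives
    d/dx( y' / sqrt(1 + (y')^2) ) = 0  ⇒  y' / sqrt(1 + (y')^2) = const.
Hence y' is constant, so y(x) is affine.
Fitting the endpoints (-2, 5) and (1, -5):
    slope m = ((-5) − 5) / (1 − (-2)) = -10/3,
    intercept c = 5 − m·(-2) = -5/3.
Extremal: y(x) = (-10/3) x - 5/3.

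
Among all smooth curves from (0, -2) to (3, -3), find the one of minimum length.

Arc-length functional: J[y] = ∫ sqrt(1 + (y')^2) dx.
Lagrangian L = sqrt(1 + (y')^2) has no explicit y dependence, so ∂L/∂y = 0 and the Euler-Lagrange equation gives
    d/dx( y' / sqrt(1 + (y')^2) ) = 0  ⇒  y' / sqrt(1 + (y')^2) = const.
Hence y' is constant, so y(x) is affine.
Fitting the endpoints (0, -2) and (3, -3):
    slope m = ((-3) − (-2)) / (3 − 0) = -1/3,
    intercept c = (-2) − m·0 = -2.
Extremal: y(x) = (-1/3) x - 2.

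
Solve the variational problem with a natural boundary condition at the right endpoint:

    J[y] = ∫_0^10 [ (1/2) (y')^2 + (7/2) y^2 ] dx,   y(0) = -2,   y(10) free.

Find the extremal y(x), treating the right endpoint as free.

The Lagrangian L = (1/2) (y')^2 + (7/2) y^2 gives
    ∂L/∂y = 7 y,   ∂L/∂y' = y'.
Euler-Lagrange: y'' − 7 y = 0.
With k = sqrt(7), the general solution is
    y(x) = A cosh(sqrt(7) x) + B sinh(sqrt(7) x).
Fixed left endpoint y(0) = -2 ⇒ A = -2.
The right endpoint x = 10 is free, so the natural (transversality) condition is ∂L/∂y' |_{x=10} = 0, i.e. y'(10) = 0.
Compute y'(x) = A k sinh(k x) + B k cosh(k x), so
    y'(10) = A k sinh(k·10) + B k cosh(k·10) = 0
    ⇒ B = −A tanh(k·10) = 2 tanh(sqrt(7)·10).
Therefore the extremal is
    y(x) = −2 cosh(sqrt(7) x) + 2 tanh(sqrt(7)·10) sinh(sqrt(7) x).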